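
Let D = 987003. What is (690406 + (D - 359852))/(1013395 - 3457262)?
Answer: -1317557/2443867 ≈ -0.53913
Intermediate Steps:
(690406 + (D - 359852))/(1013395 - 3457262) = (690406 + (987003 - 359852))/(1013395 - 3457262) = (690406 + 627151)/(-2443867) = 1317557*(-1/2443867) = -1317557/2443867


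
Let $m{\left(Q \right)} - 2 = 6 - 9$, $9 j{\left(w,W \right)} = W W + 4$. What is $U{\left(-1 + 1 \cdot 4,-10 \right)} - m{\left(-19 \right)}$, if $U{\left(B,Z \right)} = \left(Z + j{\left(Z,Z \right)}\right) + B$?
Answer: $\frac{50}{9} \approx 5.5556$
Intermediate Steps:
$j{\left(w,W \right)} = \frac{4}{9} + \frac{W^{2}}{9}$ ($j{\left(w,W \right)} = \frac{W W + 4}{9} = \frac{W^{2} + 4}{9} = \frac{4 + W^{2}}{9} = \frac{4}{9} + \frac{W^{2}}{9}$)
$m{\left(Q \right)} = -1$ ($m{\left(Q \right)} = 2 + \left(6 - 9\right) = 2 - 3 = -1$)
$U{\left(B,Z \right)} = \frac{4}{9} + B + Z + \frac{Z^{2}}{9}$ ($U{\left(B,Z \right)} = \left(Z + \left(\frac{4}{9} + \frac{Z^{2}}{9}\right)\right) + B = \left(\frac{4}{9} + Z + \frac{Z^{2}}{9}\right) + B = \frac{4}{9} + B + Z + \frac{Z^{2}}{9}$)
$U{\left(-1 + 1 \cdot 4,-10 \right)} - m{\left(-19 \right)} = \left(\frac{4}{9} + \left(-1 + 1 \cdot 4\right) - 10 + \frac{\left(-10\right)^{2}}{9}\right) - -1 = \left(\frac{4}{9} + \left(-1 + 4\right) - 10 + \frac{1}{9} \cdot 100\right) + 1 = \left(\frac{4}{9} + 3 - 10 + \frac{100}{9}\right) + 1 = \frac{41}{9} + 1 = \frac{50}{9}$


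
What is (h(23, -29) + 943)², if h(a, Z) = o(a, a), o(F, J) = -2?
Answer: 885481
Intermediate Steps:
h(a, Z) = -2
(h(23, -29) + 943)² = (-2 + 943)² = 941² = 885481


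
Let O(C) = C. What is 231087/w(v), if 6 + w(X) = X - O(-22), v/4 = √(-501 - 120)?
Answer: 231087/637 - 693261*I*√69/2548 ≈ 362.77 - 2260.1*I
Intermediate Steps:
v = 12*I*√69 (v = 4*√(-501 - 120) = 4*√(-621) = 4*(3*I*√69) = 12*I*√69 ≈ 99.679*I)
w(X) = 16 + X (w(X) = -6 + (X - 1*(-22)) = -6 + (X + 22) = -6 + (22 + X) = 16 + X)
231087/w(v) = 231087/(16 + 12*I*√69)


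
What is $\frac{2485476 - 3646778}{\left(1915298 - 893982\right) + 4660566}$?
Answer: $- \frac{580651}{2840941} \approx -0.20439$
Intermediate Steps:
$\frac{2485476 - 3646778}{\left(1915298 - 893982\right) + 4660566} = - \frac{1161302}{1021316 + 4660566} = - \frac{1161302}{5681882} = \left(-1161302\right) \frac{1}{5681882} = - \frac{580651}{2840941}$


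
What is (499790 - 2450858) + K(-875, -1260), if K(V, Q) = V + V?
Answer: -1952818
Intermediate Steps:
K(V, Q) = 2*V
(499790 - 2450858) + K(-875, -1260) = (499790 - 2450858) + 2*(-875) = -1951068 - 1750 = -1952818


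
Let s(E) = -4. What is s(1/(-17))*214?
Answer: -856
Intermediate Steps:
s(1/(-17))*214 = -4*214 = -856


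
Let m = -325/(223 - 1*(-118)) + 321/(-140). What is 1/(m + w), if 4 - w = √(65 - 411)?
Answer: 1718592260/789867157601 + 2279107600*I*√346/789867157601 ≈ 0.0021758 + 0.053672*I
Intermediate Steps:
w = 4 - I*√346 (w = 4 - √(65 - 411) = 4 - √(-346) = 4 - I*√346 ≈ 4.0 - 18.601*I)
m = -154961/47740 (m = -325/(223 + 118) + 321*(-1/140) = -325/341 - 321/140 = -154961/47740 ≈ -3.2459)
1/(m + w) = 1/(-154961/47740 + (4 - I*√346)) = 1/(35999/47740 - I*√346)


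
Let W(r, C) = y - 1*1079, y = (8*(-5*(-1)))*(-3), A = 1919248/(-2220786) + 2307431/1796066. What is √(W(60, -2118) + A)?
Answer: I*√529690705115065275498190366/664779704646 ≈ 34.62*I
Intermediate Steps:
A = 838607191199/1994339113938 (A = 1919248*(-1/2220786) + 2307431*(1/1796066) = -959624/1110393 + 2307431/1796066 = 838607191199/1994339113938 ≈ 0.42049)
y = -120 (y = (8*5)*(-3) = 40*(-3) = -120)
W(r, C) = -1199 (W(r, C) = -120 - 1*1079 = -120 - 1079 = -1199)
√(W(60, -2118) + A) = √(-1199 + 838607191199/1994339113938) = √(-2390373990420463/1994339113938) = I*√529690705115065275498190366/664779704646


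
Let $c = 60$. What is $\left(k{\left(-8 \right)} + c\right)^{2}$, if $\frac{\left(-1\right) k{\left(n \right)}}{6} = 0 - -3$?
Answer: $1764$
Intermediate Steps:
$k{\left(n \right)} = -18$ ($k{\left(n \right)} = - 6 \left(0 - -3\right) = - 6 \left(0 + 3\right) = \left(-6\right) 3 = -18$)
$\left(k{\left(-8 \right)} + c\right)^{2} = \left(-18 + 60\right)^{2} = 42^{2} = 1764$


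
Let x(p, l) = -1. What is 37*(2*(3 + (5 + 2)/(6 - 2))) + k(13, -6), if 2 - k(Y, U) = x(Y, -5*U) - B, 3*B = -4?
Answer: 2119/6 ≈ 353.17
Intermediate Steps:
B = -4/3 (B = (1/3)*(-4) = -4/3 ≈ -1.3333)
k(Y, U) = 5/3 (k(Y, U) = 2 - (-1 - 1*(-4/3)) = 2 - (-1 + 4/3) = 2 - 1*1/3 = 2 - 1/3 = 5/3)
37*(2*(3 + (5 + 2)/(6 - 2))) + k(13, -6) = 37*(2*(3 + (5 + 2)/(6 - 2))) + 5/3 = 37*(2*(3 + 7/4)) + 5/3 = 37*(2*(19/4)) + 5/3 = 37*(19/2) + 5/3 = 703/2 + 5/3 = 2119/6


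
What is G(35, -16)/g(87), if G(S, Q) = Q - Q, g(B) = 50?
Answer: 0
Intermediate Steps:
G(S, Q) = 0
G(35, -16)/g(87) = 0/50 = 0*(1/50) = 0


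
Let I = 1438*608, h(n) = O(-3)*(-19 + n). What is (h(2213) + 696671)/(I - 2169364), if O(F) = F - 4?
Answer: -681313/1295060 ≈ -0.52609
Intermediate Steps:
O(F) = -4 + F
h(n) = 133 - 7*n (h(n) = (-4 - 3)*(-19 + n) = -7*(-19 + n) = 133 - 7*n)
I = 874304
(h(2213) + 696671)/(I - 2169364) = ((133 - 7*2213) + 696671)/(874304 - 2169364) = ((133 - 15491) + 696671)/(-1295060) = (-15358 + 696671)*(-1/1295060) = 681313*(-1/1295060) = -681313/1295060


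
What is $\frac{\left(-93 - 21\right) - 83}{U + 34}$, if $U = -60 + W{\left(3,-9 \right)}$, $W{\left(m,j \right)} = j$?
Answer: $\frac{197}{35} \approx 5.6286$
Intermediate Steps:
$U = -69$ ($U = -60 - 9 = -69$)
$\frac{\left(-93 - 21\right) - 83}{U + 34} = \frac{\left(-93 - 21\right) - 83}{-69 + 34} = \frac{\left(-93 - 21\right) - 83}{-35} = \left(-114 - 83\right) \left(- \frac{1}{35}\right) = \left(-197\right) \left(- \frac{1}{35}\right) = \frac{197}{35}$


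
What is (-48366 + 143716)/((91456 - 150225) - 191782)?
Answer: -95350/250551 ≈ -0.38056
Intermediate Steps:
(-48366 + 143716)/((91456 - 150225) - 191782) = 95350/(-58769 - 191782) = 95350/(-250551) = 95350*(-1/250551) = -95350/250551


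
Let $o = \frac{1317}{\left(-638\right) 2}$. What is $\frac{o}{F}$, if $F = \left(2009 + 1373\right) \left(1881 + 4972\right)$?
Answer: $- \frac{1317}{29573655496} \approx -4.4533 \cdot 10^{-8}$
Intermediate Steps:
$F = 23176846$ ($F = 3382 \cdot 6853 = 23176846$)
$o = - \frac{1317}{1276}$ ($o = \frac{1317}{-1276} = 1317 \left(- \frac{1}{1276}\right) = - \frac{1317}{1276} \approx -1.0321$)
$\frac{o}{F} = - \frac{1317}{1276 \cdot 23176846} = \left(- \frac{1317}{1276}\right) \frac{1}{23176846} = - \frac{1317}{29573655496}$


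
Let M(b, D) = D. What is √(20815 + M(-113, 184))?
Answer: √20999 ≈ 144.91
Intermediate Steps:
√(20815 + M(-113, 184)) = √(20815 + 184) = √20999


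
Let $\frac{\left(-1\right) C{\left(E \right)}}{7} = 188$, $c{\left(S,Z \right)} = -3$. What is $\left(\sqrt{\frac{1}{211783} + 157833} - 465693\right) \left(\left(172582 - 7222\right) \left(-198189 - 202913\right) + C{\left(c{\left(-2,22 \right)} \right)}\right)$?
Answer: $30887660112768948 - \frac{1061219648576 \sqrt{27652858928695}}{211783} \approx 3.0861 \cdot 10^{16}$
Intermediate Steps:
$C{\left(E \right)} = -1316$ ($C{\left(E \right)} = \left(-7\right) 188 = -1316$)
$\left(\sqrt{\frac{1}{211783} + 157833} - 465693\right) \left(\left(172582 - 7222\right) \left(-198189 - 202913\right) + C{\left(c{\left(-2,22 \right)} \right)}\right) = \left(\sqrt{\frac{1}{211783} + 157833} - 465693\right) \left(\left(172582 - 7222\right) \left(-198189 - 202913\right) - 1316\right) = \left(\sqrt{\frac{1}{211783} + 157833} - 465693\right) \left(165360 \left(-401102\right) - 1316\right) = \left(\sqrt{\frac{33426346240}{211783}} - 465693\right) \left(-66326226720 - 1316\right) = \left(\frac{16 \sqrt{27652858928695}}{211783} - 465693\right) \left(-66326228036\right) = \left(-465693 + \frac{16 \sqrt{27652858928695}}{211783}\right) \left(-66326228036\right) = 30887660112768948 - \frac{1061219648576 \sqrt{27652858928695}}{211783}$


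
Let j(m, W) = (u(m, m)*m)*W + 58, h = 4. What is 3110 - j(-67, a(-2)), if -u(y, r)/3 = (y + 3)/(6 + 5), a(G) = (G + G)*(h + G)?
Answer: -69340/11 ≈ -6303.6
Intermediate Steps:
a(G) = 2*G*(4 + G) (a(G) = (G + G)*(4 + G) = (2*G)*(4 + G) = 2*G*(4 + G))
u(y, r) = -9/11 - 3*y/11 (u(y, r) = -3*(y + 3)/(6 + 5) = -3*(3 + y)/11 = -3*(3/11 + y/11) = -9/11 - 3*y/11)
j(m, W) = 58 + W*m*(-9/11 - 3*m/11) (j(m, W) = ((-9/11 - 3*m/11)*m)*W + 58 = (m*(-9/11 - 3*m/11))*W + 58 = W*m*(-9/11 - 3*m/11) + 58 = 58 + W*m*(-9/11 - 3*m/11))
3110 - j(-67, a(-2)) = 3110 - (58 - 3/11*2*(-2)*(4 - 2)*(-67)*(3 - 67)) = 3110 - (58 - 3/11*2*(-2)*2*(-67)*(-64)) = 3110 - (58 - 3/11*(-8)*(-67)*(-64)) = 3110 - (58 + 102912/11) = 3110 - 1*103550/11 = 3110 - 103550/11 = -69340/11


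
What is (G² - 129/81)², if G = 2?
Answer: 4225/729 ≈ 5.7956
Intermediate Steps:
(G² - 129/81)² = (2² - 129/81)² = (4 - 129*1/81)² = (4 - 43/27)² = (65/27)² = 4225/729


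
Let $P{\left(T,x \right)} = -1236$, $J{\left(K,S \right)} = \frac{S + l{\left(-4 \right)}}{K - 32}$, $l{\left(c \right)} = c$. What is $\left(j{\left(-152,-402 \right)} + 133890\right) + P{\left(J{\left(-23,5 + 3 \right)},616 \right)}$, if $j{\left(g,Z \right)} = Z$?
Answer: $132252$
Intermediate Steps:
$J{\left(K,S \right)} = \frac{-4 + S}{-32 + K}$ ($J{\left(K,S \right)} = \frac{S - 4}{K - 32} = \frac{-4 + S}{-32 + K}$)
$\left(j{\left(-152,-402 \right)} + 133890\right) + P{\left(J{\left(-23,5 + 3 \right)},616 \right)} = \left(-402 + 133890\right) - 1236 = 133488 - 1236 = 132252$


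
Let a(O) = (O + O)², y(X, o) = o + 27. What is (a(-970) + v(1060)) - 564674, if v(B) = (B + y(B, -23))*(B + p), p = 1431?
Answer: 5849350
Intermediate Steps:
y(X, o) = 27 + o
a(O) = 4*O² (a(O) = (2*O)² = 4*O²)
v(B) = (4 + B)*(1431 + B) (v(B) = (B + (27 - 23))*(B + 1431) = (B + 4)*(1431 + B) = (4 + B)*(1431 + B))
(a(-970) + v(1060)) - 564674 = (4*(-970)² + (5724 + 1060² + 1435*1060)) - 564674 = (4*940900 + (5724 + 1123600 + 1521100)) - 564674 = (3763600 + 2650424) - 564674 = 6414024 - 564674 = 5849350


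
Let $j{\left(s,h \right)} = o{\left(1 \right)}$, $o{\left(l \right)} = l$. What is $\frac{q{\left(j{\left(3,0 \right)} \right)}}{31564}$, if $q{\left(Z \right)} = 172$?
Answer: $\frac{43}{7891} \approx 0.0054492$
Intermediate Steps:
$j{\left(s,h \right)} = 1$
$\frac{q{\left(j{\left(3,0 \right)} \right)}}{31564} = \frac{172}{31564} = 172 \cdot \frac{1}{31564} = \frac{43}{7891}$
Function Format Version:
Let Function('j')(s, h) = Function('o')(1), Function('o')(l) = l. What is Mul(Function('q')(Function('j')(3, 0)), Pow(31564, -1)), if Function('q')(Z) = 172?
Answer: Rational(43, 7891) ≈ 0.0054492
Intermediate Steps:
Function('j')(s, h) = 1
Mul(Function('q')(Function('j')(3, 0)), Pow(31564, -1)) = Mul(172, Pow(31564, -1)) = Mul(172, Rational(1, 31564)) = Rational(43, 7891)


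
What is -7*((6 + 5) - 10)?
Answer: -7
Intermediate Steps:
-7*((6 + 5) - 10) = -7*(11 - 10) = -7*1 = -7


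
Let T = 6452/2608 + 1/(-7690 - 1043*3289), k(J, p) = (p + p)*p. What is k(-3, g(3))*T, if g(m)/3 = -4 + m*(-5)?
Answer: 50175320069607/3121214954 ≈ 16076.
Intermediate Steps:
g(m) = -12 - 15*m (g(m) = 3*(-4 + m*(-5)) = 3*(-4 - 5*m) = -12 - 15*m)
k(J, p) = 2*p² (k(J, p) = (2*p)*p = 2*p²)
T = 46329935429/18727289724 (T = 6452*(1/2608) + (1/3289)/(-8733) = 1613/652 - 1/8733*1/3289 = 1613/652 - 1/28722837 = 46329935429/18727289724 ≈ 2.4739)
k(-3, g(3))*T = (2*(-12 - 15*3)²)*(46329935429/18727289724) = (2*(-12 - 45)²)*(46329935429/18727289724) = (2*(-57)²)*(46329935429/18727289724) = (2*3249)*(46329935429/18727289724) = 6498*(46329935429/18727289724) = 50175320069607/3121214954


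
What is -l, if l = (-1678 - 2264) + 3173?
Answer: 769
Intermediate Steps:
l = -769 (l = -3942 + 3173 = -769)
-l = -1*(-769) = 769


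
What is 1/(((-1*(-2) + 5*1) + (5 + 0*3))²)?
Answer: 1/144 ≈ 0.0069444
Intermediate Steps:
1/(((-1*(-2) + 5*1) + (5 + 0*3))²) = 1/(((2 + 5) + (5 + 0))²) = 1/((7 + 5)²) = 1/(12²) = 1/144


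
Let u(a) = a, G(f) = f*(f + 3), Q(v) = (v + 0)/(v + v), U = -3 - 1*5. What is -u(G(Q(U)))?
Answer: -7/4 ≈ -1.7500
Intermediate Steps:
U = -8 (U = -3 - 5 = -8)
Q(v) = ½ (Q(v) = v/((2*v)) = v*(1/(2*v)) = ½)
G(f) = f*(3 + f)
-u(G(Q(U))) = -(3 + ½)/2 = -7/(2*2) = -1*7/4 = -7/4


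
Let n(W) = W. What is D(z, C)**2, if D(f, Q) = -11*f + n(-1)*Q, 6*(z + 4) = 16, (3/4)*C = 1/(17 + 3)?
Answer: 5329/25 ≈ 213.16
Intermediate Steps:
C = 1/15 (C = 4/(3*(17 + 3)) = (4/3)/20 = (4/3)*(1/20) = 1/15 ≈ 0.066667)
z = -4/3 (z = -4 + (1/6)*16 = -4 + 8/3 = -4/3 ≈ -1.3333)
D(f, Q) = -Q - 11*f (D(f, Q) = -11*f - Q = -Q - 11*f)
D(z, C)**2 = (-1*1/15 - 11*(-4/3))**2 = (-1/15 + 44/3)**2 = (73/5)**2 = 5329/25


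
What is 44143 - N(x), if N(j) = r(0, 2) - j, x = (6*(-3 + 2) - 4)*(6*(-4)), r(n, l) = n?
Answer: 44383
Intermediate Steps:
x = 240 (x = (6*(-1) - 4)*(-24) = (-6 - 4)*(-24) = -10*(-24) = 240)
N(j) = -j (N(j) = 0 - j = -j)
44143 - N(x) = 44143 - (-1)*240 = 44143 - 1*(-240) = 44143 + 240 = 44383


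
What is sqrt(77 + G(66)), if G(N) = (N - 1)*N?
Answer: sqrt(4367) ≈ 66.083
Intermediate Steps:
G(N) = N*(-1 + N) (G(N) = (-1 + N)*N = N*(-1 + N))
sqrt(77 + G(66)) = sqrt(77 + 66*(-1 + 66)) = sqrt(77 + 66*65) = sqrt(77 + 4290) = sqrt(4367)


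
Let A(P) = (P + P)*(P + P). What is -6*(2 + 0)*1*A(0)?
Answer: 0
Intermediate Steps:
A(P) = 4*P² (A(P) = (2*P)*(2*P) = 4*P²)
-6*(2 + 0)*1*A(0) = -6*(2 + 0)*1*4*0² = -6*2*1*4*0 = -12*0 = -6*0 = 0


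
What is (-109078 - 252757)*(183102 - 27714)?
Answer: -56224816980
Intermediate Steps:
(-109078 - 252757)*(183102 - 27714) = -361835*155388 = -56224816980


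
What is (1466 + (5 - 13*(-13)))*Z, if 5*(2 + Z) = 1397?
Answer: 454936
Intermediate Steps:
Z = 1387/5 (Z = -2 + (⅕)*1397 = -2 + 1397/5 = 1387/5 ≈ 277.40)
(1466 + (5 - 13*(-13)))*Z = (1466 + (5 - 13*(-13)))*(1387/5) = (1466 + (5 + 169))*(1387/5) = (1466 + 174)*(1387/5) = 1640*(1387/5) = 454936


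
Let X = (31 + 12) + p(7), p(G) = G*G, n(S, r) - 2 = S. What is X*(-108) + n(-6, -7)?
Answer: -9940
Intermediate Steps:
n(S, r) = 2 + S
p(G) = G²
X = 92 (X = (31 + 12) + 7² = 43 + 49 = 92)
X*(-108) + n(-6, -7) = 92*(-108) + (2 - 6) = -9936 - 4 = -9940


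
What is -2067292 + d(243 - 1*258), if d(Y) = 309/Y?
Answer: -10336563/5 ≈ -2.0673e+6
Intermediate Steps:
-2067292 + d(243 - 1*258) = -2067292 + 309/(243 - 1*258) = -2067292 + 309/(243 - 258) = -2067292 + 309/(-15) = -2067292 + 309*(-1/15) = -2067292 - 103/5 = -10336563/5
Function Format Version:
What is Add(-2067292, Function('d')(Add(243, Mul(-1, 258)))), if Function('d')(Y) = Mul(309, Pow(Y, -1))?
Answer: Rational(-10336563, 5) ≈ -2.0673e+6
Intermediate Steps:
Add(-2067292, Function('d')(Add(243, Mul(-1, 258)))) = Add(-2067292, Mul(309, Pow(Add(243, Mul(-1, 258)), -1))) = Add(-2067292, Mul(309, Pow(Add(243, -258), -1))) = Add(-2067292, Mul(309, Pow(-15, -1))) = Add(-2067292, Mul(309, Rational(-1, 15))) = Add(-2067292, Rational(-103, 5)) = Rational(-10336563, 5)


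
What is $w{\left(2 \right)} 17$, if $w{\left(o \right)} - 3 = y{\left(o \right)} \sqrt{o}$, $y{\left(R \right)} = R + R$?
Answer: $51 + 68 \sqrt{2} \approx 147.17$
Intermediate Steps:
$y{\left(R \right)} = 2 R$
$w{\left(o \right)} = 3 + 2 o^{\frac{3}{2}}$ ($w{\left(o \right)} = 3 + 2 o \sqrt{o} = 3 + 2 o^{\frac{3}{2}}$)
$w{\left(2 \right)} 17 = \left(3 + 2 \cdot 2^{\frac{3}{2}}\right) 17 = \left(3 + 2 \cdot 2 \sqrt{2}\right) 17 = \left(3 + 4 \sqrt{2}\right) 17 = 51 + 68 \sqrt{2}$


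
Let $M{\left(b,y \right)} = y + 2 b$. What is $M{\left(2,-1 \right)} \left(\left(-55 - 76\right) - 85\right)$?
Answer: $-648$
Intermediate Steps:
$M{\left(2,-1 \right)} \left(\left(-55 - 76\right) - 85\right) = \left(-1 + 2 \cdot 2\right) \left(\left(-55 - 76\right) - 85\right) = \left(-1 + 4\right) \left(-131 - 85\right) = 3 \left(-216\right) = -648$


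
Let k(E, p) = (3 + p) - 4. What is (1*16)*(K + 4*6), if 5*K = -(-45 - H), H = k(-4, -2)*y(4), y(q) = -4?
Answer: 2832/5 ≈ 566.40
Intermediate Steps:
k(E, p) = -1 + p
H = 12 (H = (-1 - 2)*(-4) = -3*(-4) = 12)
K = 57/5 (K = (-(-45 - 1*12))/5 = (-(-45 - 12))/5 = (-1*(-57))/5 = (⅕)*57 = 57/5 ≈ 11.400)
(1*16)*(K + 4*6) = (1*16)*(57/5 + 4*6) = 16*(57/5 + 24) = 16*(177/5) = 2832/5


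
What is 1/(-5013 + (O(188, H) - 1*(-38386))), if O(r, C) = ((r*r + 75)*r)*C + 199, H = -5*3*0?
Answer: 1/33572 ≈ 2.9787e-5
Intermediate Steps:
H = 0 (H = -15*0 = 0)
O(r, C) = 199 + C*r*(75 + r²) (O(r, C) = ((r² + 75)*r)*C + 199 = ((75 + r²)*r)*C + 199 = (r*(75 + r²))*C + 199 = C*r*(75 + r²) + 199 = 199 + C*r*(75 + r²))
1/(-5013 + (O(188, H) - 1*(-38386))) = 1/(-5013 + ((199 + 0*188³ + 75*0*188) - 1*(-38386))) = 1/(-5013 + ((199 + 0*6644672 + 0) + 38386)) = 1/(-5013 + ((199 + 0 + 0) + 38386)) = 1/(-5013 + (199 + 38386)) = 1/(-5013 + 38585) = 1/33572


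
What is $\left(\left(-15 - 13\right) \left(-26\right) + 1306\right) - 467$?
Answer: $1567$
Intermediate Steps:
$\left(\left(-15 - 13\right) \left(-26\right) + 1306\right) - 467 = \left(\left(-28\right) \left(-26\right) + 1306\right) - 467 = \left(728 + 1306\right) - 467 = 2034 - 467 = 1567$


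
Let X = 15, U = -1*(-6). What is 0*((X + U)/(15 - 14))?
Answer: 0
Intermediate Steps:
U = 6
0*((X + U)/(15 - 14)) = 0*((15 + 6)/(15 - 14)) = 0*(21/1) = 0*(21*1) = 0*21 = 0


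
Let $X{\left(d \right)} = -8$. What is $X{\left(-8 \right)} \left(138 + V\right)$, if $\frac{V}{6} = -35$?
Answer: $576$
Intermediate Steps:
$V = -210$ ($V = 6 \left(-35\right) = -210$)
$X{\left(-8 \right)} \left(138 + V\right) = - 8 \left(138 - 210\right) = \left(-8\right) \left(-72\right) = 576$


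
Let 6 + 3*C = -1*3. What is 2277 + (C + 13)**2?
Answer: 2377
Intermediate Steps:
C = -3 (C = -2 + (-1*3)/3 = -2 + (1/3)*(-3) = -2 - 1 = -3)
2277 + (C + 13)**2 = 2277 + (-3 + 13)**2 = 2277 + 10**2 = 2277 + 100 = 2377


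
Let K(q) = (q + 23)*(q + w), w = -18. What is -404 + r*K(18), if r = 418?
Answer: -404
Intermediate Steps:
K(q) = (-18 + q)*(23 + q) (K(q) = (q + 23)*(q - 18) = (23 + q)*(-18 + q) = (-18 + q)*(23 + q))
-404 + r*K(18) = -404 + 418*(-414 + 18² + 5*18) = -404 + 418*(-414 + 324 + 90) = -404 + 418*0 = -404 + 0 = -404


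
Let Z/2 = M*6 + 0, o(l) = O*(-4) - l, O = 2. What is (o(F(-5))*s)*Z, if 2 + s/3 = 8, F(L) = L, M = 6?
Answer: -3888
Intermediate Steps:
o(l) = -8 - l (o(l) = 2*(-4) - l = -8 - l)
s = 18 (s = -6 + 3*8 = -6 + 24 = 18)
Z = 72 (Z = 2*(6*6 + 0) = 2*(36 + 0) = 2*36 = 72)
(o(F(-5))*s)*Z = ((-8 - 1*(-5))*18)*72 = ((-8 + 5)*18)*72 = -3*18*72 = -54*72 = -3888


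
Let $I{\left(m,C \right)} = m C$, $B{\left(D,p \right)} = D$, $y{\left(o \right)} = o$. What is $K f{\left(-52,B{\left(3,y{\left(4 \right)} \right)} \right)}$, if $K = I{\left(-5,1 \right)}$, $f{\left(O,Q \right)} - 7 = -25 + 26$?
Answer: $-40$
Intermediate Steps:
$f{\left(O,Q \right)} = 8$ ($f{\left(O,Q \right)} = 7 + \left(-25 + 26\right) = 7 + 1 = 8$)
$I{\left(m,C \right)} = C m$
$K = -5$ ($K = 1 \left(-5\right) = -5$)
$K f{\left(-52,B{\left(3,y{\left(4 \right)} \right)} \right)} = \left(-5\right) 8 = -40$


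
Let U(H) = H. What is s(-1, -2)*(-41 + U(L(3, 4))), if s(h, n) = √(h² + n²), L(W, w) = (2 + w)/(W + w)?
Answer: -281*√5/7 ≈ -89.762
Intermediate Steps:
L(W, w) = (2 + w)/(W + w)
s(-1, -2)*(-41 + U(L(3, 4))) = √((-1)² + (-2)²)*(-41 + (2 + 4)/(3 + 4)) = √(1 + 4)*(-41 + 6/7) = √5*(-41 + (⅐)*6) = √5*(-41 + 6/7) = √5*(-281/7) = -281*√5/7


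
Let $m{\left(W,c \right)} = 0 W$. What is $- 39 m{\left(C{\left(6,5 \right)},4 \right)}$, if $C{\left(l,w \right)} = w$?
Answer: $0$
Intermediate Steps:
$m{\left(W,c \right)} = 0$
$- 39 m{\left(C{\left(6,5 \right)},4 \right)} = \left(-39\right) 0 = 0$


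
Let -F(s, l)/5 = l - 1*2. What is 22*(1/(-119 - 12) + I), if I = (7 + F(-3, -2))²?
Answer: 2100956/131 ≈ 16038.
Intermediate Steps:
F(s, l) = 10 - 5*l (F(s, l) = -5*(l - 1*2) = -5*(l - 2) = -5*(-2 + l) = 10 - 5*l)
I = 729 (I = (7 + (10 - 5*(-2)))² = (7 + (10 + 10))² = (7 + 20)² = 27² = 729)
22*(1/(-119 - 12) + I) = 22*(1/(-119 - 12) + 729) = 22*(1/(-131) + 729) = 22*(-1/131 + 729) = 22*(95498/131) = 2100956/131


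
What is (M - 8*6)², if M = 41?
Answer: 49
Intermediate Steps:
(M - 8*6)² = (41 - 8*6)² = (41 - 48)² = (-7)² = 49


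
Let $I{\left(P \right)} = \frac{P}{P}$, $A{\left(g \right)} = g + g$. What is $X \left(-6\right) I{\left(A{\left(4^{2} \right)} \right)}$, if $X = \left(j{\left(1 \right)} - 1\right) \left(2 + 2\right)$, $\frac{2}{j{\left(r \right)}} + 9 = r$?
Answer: $30$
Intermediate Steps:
$j{\left(r \right)} = \frac{2}{-9 + r}$
$A{\left(g \right)} = 2 g$
$X = -5$ ($X = \left(\frac{2}{-9 + 1} - 1\right) \left(2 + 2\right) = \left(\frac{2}{-8} - 1\right) 4 = \left(2 \left(- \frac{1}{8}\right) - 1\right) 4 = \left(- \frac{1}{4} - 1\right) 4 = \left(- \frac{5}{4}\right) 4 = -5$)
$I{\left(P \right)} = 1$
$X \left(-6\right) I{\left(A{\left(4^{2} \right)} \right)} = \left(-5\right) \left(-6\right) 1 = 30 \cdot 1 = 30$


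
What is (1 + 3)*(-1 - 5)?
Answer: -24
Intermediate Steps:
(1 + 3)*(-1 - 5) = 4*(-6) = -24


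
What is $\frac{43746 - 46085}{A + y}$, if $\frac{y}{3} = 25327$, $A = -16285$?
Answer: $- \frac{2339}{59696} \approx -0.039182$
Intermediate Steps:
$y = 75981$ ($y = 3 \cdot 25327 = 75981$)
$\frac{43746 - 46085}{A + y} = \frac{43746 - 46085}{-16285 + 75981} = - \frac{2339}{59696}$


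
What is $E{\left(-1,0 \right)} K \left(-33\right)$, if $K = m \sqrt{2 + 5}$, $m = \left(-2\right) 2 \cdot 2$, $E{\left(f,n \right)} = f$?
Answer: $- 264 \sqrt{7} \approx -698.48$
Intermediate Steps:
$m = -8$ ($m = \left(-4\right) 2 = -8$)
$K = - 8 \sqrt{7}$ ($K = - 8 \sqrt{2 + 5} = - 8 \sqrt{7} \approx -21.166$)
$E{\left(-1,0 \right)} K \left(-33\right) = - \left(-8\right) \sqrt{7} \left(-33\right) = 8 \sqrt{7} \left(-33\right) = - 264 \sqrt{7}$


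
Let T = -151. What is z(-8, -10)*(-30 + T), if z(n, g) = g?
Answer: 1810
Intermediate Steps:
z(-8, -10)*(-30 + T) = -10*(-30 - 151) = -10*(-181) = 1810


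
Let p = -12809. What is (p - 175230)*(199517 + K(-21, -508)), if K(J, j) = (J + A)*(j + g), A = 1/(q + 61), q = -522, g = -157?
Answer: -18506021214813/461 ≈ -4.0143e+10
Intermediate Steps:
A = -1/461 (A = 1/(-522 + 61) = 1/(-461) = -1/461 ≈ -0.0021692)
K(J, j) = (-157 + j)*(-1/461 + J) (K(J, j) = (J - 1/461)*(j - 157) = (-1/461 + J)*(-157 + j) = (-157 + j)*(-1/461 + J))
(p - 175230)*(199517 + K(-21, -508)) = (-12809 - 175230)*(199517 + (157/461 - 157*(-21) - 1/461*(-508) - 21*(-508))) = -188039*(199517 + (157/461 + 3297 + 508/461 + 10668)) = -188039*(199517 + 6438530/461) = -188039*98415867/461 = -18506021214813/461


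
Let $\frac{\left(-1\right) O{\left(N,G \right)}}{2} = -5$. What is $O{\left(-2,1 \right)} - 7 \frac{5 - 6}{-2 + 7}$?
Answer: $\frac{57}{5} \approx 11.4$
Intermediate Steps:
$O{\left(N,G \right)} = 10$ ($O{\left(N,G \right)} = \left(-2\right) \left(-5\right) = 10$)
$O{\left(-2,1 \right)} - 7 \frac{5 - 6}{-2 + 7} = 10 - 7 \frac{5 - 6}{-2 + 7} = 10 - 7 \left(- \frac{1}{5}\right) = 10 - 7 \left(\left(-1\right) \frac{1}{5}\right) = 10 - - \frac{7}{5} = 10 + \frac{7}{5} = \frac{57}{5}$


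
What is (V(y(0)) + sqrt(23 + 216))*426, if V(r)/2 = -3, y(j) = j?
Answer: -2556 + 426*sqrt(239) ≈ 4029.8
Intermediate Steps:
V(r) = -6 (V(r) = 2*(-3) = -6)
(V(y(0)) + sqrt(23 + 216))*426 = (-6 + sqrt(23 + 216))*426 = (-6 + sqrt(239))*426 = -2556 + 426*sqrt(239)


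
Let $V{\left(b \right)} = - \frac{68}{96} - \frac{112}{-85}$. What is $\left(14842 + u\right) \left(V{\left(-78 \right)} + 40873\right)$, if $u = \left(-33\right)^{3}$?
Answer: $- \frac{351789345697}{408} \approx -8.6223 \cdot 10^{8}$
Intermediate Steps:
$u = -35937$
$V{\left(b \right)} = \frac{1243}{2040}$ ($V{\left(b \right)} = \left(-68\right) \frac{1}{96} - - \frac{112}{85} = - \frac{17}{24} + \frac{112}{85} = \frac{1243}{2040}$)
$\left(14842 + u\right) \left(V{\left(-78 \right)} + 40873\right) = \left(14842 - 35937\right) \left(\frac{1243}{2040} + 40873\right) = \left(-21095\right) \frac{83382163}{2040} = - \frac{351789345697}{408}$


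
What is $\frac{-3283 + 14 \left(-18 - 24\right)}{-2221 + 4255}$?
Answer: $- \frac{3871}{2034} \approx -1.9031$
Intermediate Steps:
$\frac{-3283 + 14 \left(-18 - 24\right)}{-2221 + 4255} = \frac{-3283 + 14 \left(-42\right)}{2034} = \left(-3283 - 588\right) \frac{1}{2034} = \left(-3871\right) \frac{1}{2034} = - \frac{3871}{2034}$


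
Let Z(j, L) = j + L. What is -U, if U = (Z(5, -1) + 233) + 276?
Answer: -513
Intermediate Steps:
Z(j, L) = L + j
U = 513 (U = ((-1 + 5) + 233) + 276 = (4 + 233) + 276 = 237 + 276 = 513)
-U = -1*513 = -513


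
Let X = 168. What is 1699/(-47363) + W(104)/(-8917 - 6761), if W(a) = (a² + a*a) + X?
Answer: -529575161/371278557 ≈ -1.4264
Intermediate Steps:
W(a) = 168 + 2*a² (W(a) = (a² + a*a) + 168 = (a² + a²) + 168 = 2*a² + 168 = 168 + 2*a²)
1699/(-47363) + W(104)/(-8917 - 6761) = 1699/(-47363) + (168 + 2*104²)/(-8917 - 6761) = 1699*(-1/47363) + (168 + 2*10816)/(-15678) = -1699/47363 + (168 + 21632)*(-1/15678) = -1699/47363 + 21800*(-1/15678) = -1699/47363 - 10900/7839 = -529575161/371278557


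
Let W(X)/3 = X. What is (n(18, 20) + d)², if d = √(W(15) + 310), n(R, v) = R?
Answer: (18 + √355)² ≈ 1357.3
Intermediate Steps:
W(X) = 3*X
d = √355 (d = √(3*15 + 310) = √(45 + 310) = √355 ≈ 18.841)
(n(18, 20) + d)² = (18 + √355)²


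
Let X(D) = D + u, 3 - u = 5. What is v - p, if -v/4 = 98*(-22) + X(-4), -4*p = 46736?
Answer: 20332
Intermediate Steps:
u = -2 (u = 3 - 1*5 = 3 - 5 = -2)
p = -11684 (p = -1/4*46736 = -11684)
X(D) = -2 + D (X(D) = D - 2 = -2 + D)
v = 8648 (v = -4*(98*(-22) + (-2 - 4)) = -4*(-2156 - 6) = -4*(-2162) = 8648)
v - p = 8648 - 1*(-11684) = 8648 + 11684 = 20332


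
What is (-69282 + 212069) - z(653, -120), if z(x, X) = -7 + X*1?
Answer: 142914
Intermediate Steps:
z(x, X) = -7 + X
(-69282 + 212069) - z(653, -120) = (-69282 + 212069) - (-7 - 120) = 142787 - 1*(-127) = 142787 + 127 = 142914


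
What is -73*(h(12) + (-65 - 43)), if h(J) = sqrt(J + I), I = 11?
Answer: 7884 - 73*sqrt(23) ≈ 7533.9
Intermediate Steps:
h(J) = sqrt(11 + J) (h(J) = sqrt(J + 11) = sqrt(11 + J))
-73*(h(12) + (-65 - 43)) = -73*(sqrt(11 + 12) + (-65 - 43)) = -73*(sqrt(23) - 108) = -73*(-108 + sqrt(23)) = 7884 - 73*sqrt(23)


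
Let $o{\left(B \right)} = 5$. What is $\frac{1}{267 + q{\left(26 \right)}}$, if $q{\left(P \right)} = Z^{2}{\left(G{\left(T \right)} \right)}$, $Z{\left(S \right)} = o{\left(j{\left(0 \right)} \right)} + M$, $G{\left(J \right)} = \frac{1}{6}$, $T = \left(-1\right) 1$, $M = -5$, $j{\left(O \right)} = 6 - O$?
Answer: $\frac{1}{267} \approx 0.0037453$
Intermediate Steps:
$T = -1$
$G{\left(J \right)} = \frac{1}{6}$
$Z{\left(S \right)} = 0$ ($Z{\left(S \right)} = 5 - 5 = 0$)
$q{\left(P \right)} = 0$ ($q{\left(P \right)} = 0^{2} = 0$)
$\frac{1}{267 + q{\left(26 \right)}} = \frac{1}{267 + 0} = \frac{1}{267}$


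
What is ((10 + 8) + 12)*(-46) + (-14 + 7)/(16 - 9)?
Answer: -1381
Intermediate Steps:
((10 + 8) + 12)*(-46) + (-14 + 7)/(16 - 9) = (18 + 12)*(-46) - 7/7 = 30*(-46) - 7*1/7 = -1380 - 1 = -1381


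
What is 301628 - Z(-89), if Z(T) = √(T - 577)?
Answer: 301628 - 3*I*√74 ≈ 3.0163e+5 - 25.807*I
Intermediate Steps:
Z(T) = √(-577 + T)
301628 - Z(-89) = 301628 - √(-577 - 89) = 301628 - √(-666) = 301628 - 3*I*√74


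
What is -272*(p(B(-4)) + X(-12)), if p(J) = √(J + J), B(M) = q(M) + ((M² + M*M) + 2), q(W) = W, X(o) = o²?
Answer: -39168 - 544*√15 ≈ -41275.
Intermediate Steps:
B(M) = 2 + M + 2*M² (B(M) = M + ((M² + M*M) + 2) = M + ((M² + M²) + 2) = M + (2*M² + 2) = M + (2 + 2*M²) = 2 + M + 2*M²)
p(J) = √2*√J (p(J) = √(2*J) = √2*√J)
-272*(p(B(-4)) + X(-12)) = -272*(√2*√(2 - 4 + 2*(-4)²) + (-12)²) = -272*(√2*√(2 - 4 + 2*16) + 144) = -272*(√2*√(2 - 4 + 32) + 144) = -272*(√2*√30 + 144) = -272*(2*√15 + 144) = -272*(144 + 2*√15) = -39168 - 544*√15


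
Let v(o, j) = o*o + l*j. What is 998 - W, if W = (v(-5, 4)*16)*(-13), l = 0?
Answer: 6198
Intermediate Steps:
v(o, j) = o**2 (v(o, j) = o*o + 0*j = o**2 + 0 = o**2)
W = -5200 (W = ((-5)**2*16)*(-13) = (25*16)*(-13) = 400*(-13) = -5200)
998 - W = 998 - 1*(-5200) = 998 + 5200 = 6198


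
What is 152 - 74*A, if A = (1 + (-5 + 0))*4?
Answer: 1336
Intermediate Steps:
A = -16 (A = (1 - 5)*4 = -4*4 = -16)
152 - 74*A = 152 - 74*(-16) = 152 + 1184 = 1336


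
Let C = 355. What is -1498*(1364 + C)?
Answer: -2575062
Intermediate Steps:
-1498*(1364 + C) = -1498*(1364 + 355) = -1498*1719 = -2575062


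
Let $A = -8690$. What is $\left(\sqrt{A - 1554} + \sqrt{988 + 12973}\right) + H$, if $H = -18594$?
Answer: $-18594 + \sqrt{13961} + 2 i \sqrt{2561} \approx -18476.0 + 101.21 i$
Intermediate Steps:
$\left(\sqrt{A - 1554} + \sqrt{988 + 12973}\right) + H = \left(\sqrt{-8690 - 1554} + \sqrt{988 + 12973}\right) - 18594 = \left(\sqrt{-10244} + \sqrt{13961}\right) - 18594 = \left(2 i \sqrt{2561} + \sqrt{13961}\right) - 18594 = \left(\sqrt{13961} + 2 i \sqrt{2561}\right) - 18594 = -18594 + \sqrt{13961} + 2 i \sqrt{2561}$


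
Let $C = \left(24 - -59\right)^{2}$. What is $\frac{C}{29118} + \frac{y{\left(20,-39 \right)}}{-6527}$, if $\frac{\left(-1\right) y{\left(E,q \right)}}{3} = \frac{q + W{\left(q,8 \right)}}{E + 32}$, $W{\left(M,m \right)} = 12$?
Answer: $\frac{1167897799}{4941382836} \approx 0.23635$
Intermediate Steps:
$y{\left(E,q \right)} = - \frac{3 \left(12 + q\right)}{32 + E}$ ($y{\left(E,q \right)} = - 3 \frac{q + 12}{E + 32} = - 3 \frac{12 + q}{32 + E} = - \frac{3 \left(12 + q\right)}{32 + E}$)
$C = 6889$ ($C = \left(24 + 59\right)^{2} = 83^{2} = 6889$)
$\frac{C}{29118} + \frac{y{\left(20,-39 \right)}}{-6527} = \frac{6889}{29118} + \frac{3 \frac{1}{32 + 20} \left(-12 - -39\right)}{-6527} = 6889 \cdot \frac{1}{29118} + \frac{3 \left(-12 + 39\right)}{52} \left(- \frac{1}{6527}\right) = \frac{6889}{29118} + 3 \cdot \frac{1}{52} \cdot 27 \left(- \frac{1}{6527}\right) = \frac{6889}{29118} + \frac{81}{52} \left(- \frac{1}{6527}\right) = \frac{6889}{29118} - \frac{81}{339404} = \frac{1167897799}{4941382836}$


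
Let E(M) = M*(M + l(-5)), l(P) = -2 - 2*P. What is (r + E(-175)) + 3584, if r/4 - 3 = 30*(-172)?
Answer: 12181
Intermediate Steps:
r = -20628 (r = 12 + 4*(30*(-172)) = 12 + 4*(-5160) = 12 - 20640 = -20628)
E(M) = M*(8 + M) (E(M) = M*(M + (-2 - 2*(-5))) = M*(M + (-2 + 10)) = M*(M + 8) = M*(8 + M))
(r + E(-175)) + 3584 = (-20628 - 175*(8 - 175)) + 3584 = (-20628 - 175*(-167)) + 3584 = (-20628 + 29225) + 3584 = 8597 + 3584 = 12181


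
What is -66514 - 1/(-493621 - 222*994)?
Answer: -47510218545/714289 ≈ -66514.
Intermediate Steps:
-66514 - 1/(-493621 - 222*994) = -66514 - 1/(-493621 - 220668) = -66514 - 1/(-714289) = -66514 - 1*(-1/714289) = -66514 + 1/714289 = -47510218545/714289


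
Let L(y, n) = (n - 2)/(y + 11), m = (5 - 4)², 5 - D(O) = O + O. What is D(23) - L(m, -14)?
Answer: -119/3 ≈ -39.667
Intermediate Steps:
D(O) = 5 - 2*O (D(O) = 5 - (O + O) = 5 - 2*O)
m = 1 (m = 1² = 1)
L(y, n) = (-2 + n)/(11 + y)
D(23) - L(m, -14) = (5 - 2*23) - (-2 - 14)/(11 + 1) = (5 - 46) - (-16)/12 = -41 - (-16)/12 = -41 - 1*(-4/3) = -41 + 4/3 = -119/3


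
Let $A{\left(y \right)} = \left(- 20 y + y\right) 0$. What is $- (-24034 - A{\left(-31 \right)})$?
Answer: $24034$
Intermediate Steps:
$A{\left(y \right)} = 0$ ($A{\left(y \right)} = - 19 y 0 = 0$)
$- (-24034 - A{\left(-31 \right)}) = - (-24034 - 0) = - (-24034 + 0) = \left(-1\right) \left(-24034\right) = 24034$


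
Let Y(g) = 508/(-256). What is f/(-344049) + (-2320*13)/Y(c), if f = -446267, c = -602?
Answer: 664153817669/43694223 ≈ 15200.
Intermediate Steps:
Y(g) = -127/64 (Y(g) = 508*(-1/256) = -127/64)
f/(-344049) + (-2320*13)/Y(c) = -446267/(-344049) + (-2320*13)/(-127/64) = -446267*(-1/344049) - 30160*(-64/127) = 446267/344049 + 1930240/127 = 664153817669/43694223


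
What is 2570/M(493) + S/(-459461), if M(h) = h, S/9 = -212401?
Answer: 2123238007/226514273 ≈ 9.3735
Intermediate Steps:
S = -1911609 (S = 9*(-212401) = -1911609)
2570/M(493) + S/(-459461) = 2570/493 - 1911609/(-459461) = 2570*(1/493) - 1911609*(-1/459461) = 2570/493 + 1911609/459461 = 2123238007/226514273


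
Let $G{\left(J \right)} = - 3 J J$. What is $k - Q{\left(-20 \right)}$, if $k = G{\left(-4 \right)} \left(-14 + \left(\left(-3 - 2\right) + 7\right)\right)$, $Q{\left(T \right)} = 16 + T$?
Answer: $580$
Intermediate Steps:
$G{\left(J \right)} = - 3 J^{2}$
$k = 576$ ($k = - 3 \left(-4\right)^{2} \left(-14 + \left(\left(-3 - 2\right) + 7\right)\right) = \left(-3\right) 16 \left(-14 + \left(-5 + 7\right)\right) = - 48 \left(-14 + 2\right) = \left(-48\right) \left(-12\right) = 576$)
$k - Q{\left(-20 \right)} = 576 - \left(16 - 20\right) = 576 - -4 = 576 + 4 = 580$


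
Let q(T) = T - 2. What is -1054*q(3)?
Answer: -1054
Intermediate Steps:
q(T) = -2 + T
-1054*q(3) = -1054*(-2 + 3) = -1054*1 = -1054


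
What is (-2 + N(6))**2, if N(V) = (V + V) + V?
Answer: 256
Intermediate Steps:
N(V) = 3*V (N(V) = 2*V + V = 3*V)
(-2 + N(6))**2 = (-2 + 3*6)**2 = (-2 + 18)**2 = 16**2 = 256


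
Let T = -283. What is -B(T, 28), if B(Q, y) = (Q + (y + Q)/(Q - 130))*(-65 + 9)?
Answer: -932992/59 ≈ -15813.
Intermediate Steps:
B(Q, y) = -56*Q - 56*(Q + y)/(-130 + Q) (B(Q, y) = (Q + (Q + y)/(-130 + Q))*(-56) = -56*Q - 56*(Q + y)/(-130 + Q))
-B(T, 28) = -56*(-1*28 - 1*(-283)² + 129*(-283))/(-130 - 283) = -56*(-28 - 1*80089 - 36507)/(-413) = -56*(-1)*(-28 - 80089 - 36507)/413 = -56*(-1)*(-116624)/413 = -1*932992/59 = -932992/59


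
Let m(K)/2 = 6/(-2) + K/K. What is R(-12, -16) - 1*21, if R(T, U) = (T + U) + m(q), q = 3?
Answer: -53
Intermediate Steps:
m(K) = -4 (m(K) = 2*(6/(-2) + K/K) = 2*(6*(-½) + 1) = 2*(-3 + 1) = 2*(-2) = -4)
R(T, U) = -4 + T + U (R(T, U) = (T + U) - 4 = -4 + T + U)
R(-12, -16) - 1*21 = (-4 - 12 - 16) - 1*21 = -32 - 21 = -53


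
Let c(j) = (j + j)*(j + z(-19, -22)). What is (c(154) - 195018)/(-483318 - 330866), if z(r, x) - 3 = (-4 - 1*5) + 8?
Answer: 73485/407092 ≈ 0.18051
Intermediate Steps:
z(r, x) = 2 (z(r, x) = 3 + ((-4 - 1*5) + 8) = 3 + ((-4 - 5) + 8) = 3 + (-9 + 8) = 3 - 1 = 2)
c(j) = 2*j*(2 + j) (c(j) = (j + j)*(j + 2) = (2*j)*(2 + j) = 2*j*(2 + j))
(c(154) - 195018)/(-483318 - 330866) = (2*154*(2 + 154) - 195018)/(-483318 - 330866) = (2*154*156 - 195018)/(-814184) = (48048 - 195018)*(-1/814184) = -146970*(-1/814184) = 73485/407092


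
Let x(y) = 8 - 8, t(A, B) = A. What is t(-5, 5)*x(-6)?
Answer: 0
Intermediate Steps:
x(y) = 0
t(-5, 5)*x(-6) = -5*0 = 0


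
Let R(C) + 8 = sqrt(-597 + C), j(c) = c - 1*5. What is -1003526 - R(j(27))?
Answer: -1003518 - 5*I*sqrt(23) ≈ -1.0035e+6 - 23.979*I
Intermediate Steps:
j(c) = -5 + c (j(c) = c - 5 = -5 + c)
R(C) = -8 + sqrt(-597 + C)
-1003526 - R(j(27)) = -1003526 - (-8 + sqrt(-597 + (-5 + 27))) = -1003526 - (-8 + sqrt(-597 + 22)) = -1003526 - (-8 + sqrt(-575)) = -1003526 - (-8 + 5*I*sqrt(23)) = -1003526 + (8 - 5*I*sqrt(23)) = -1003518 - 5*I*sqrt(23)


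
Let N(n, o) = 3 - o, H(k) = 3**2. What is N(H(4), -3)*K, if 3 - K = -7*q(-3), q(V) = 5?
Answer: 228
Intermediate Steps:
H(k) = 9
K = 38 (K = 3 - (-7)*5 = 3 - 1*(-35) = 3 + 35 = 38)
N(H(4), -3)*K = (3 - 1*(-3))*38 = (3 + 3)*38 = 6*38 = 228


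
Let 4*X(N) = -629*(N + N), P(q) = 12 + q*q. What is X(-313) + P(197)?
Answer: 274519/2 ≈ 1.3726e+5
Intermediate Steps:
P(q) = 12 + q²
X(N) = -629*N/2 (X(N) = (-629*(N + N))/4 = (-1258*N)/4 = -629*N/2)
X(-313) + P(197) = -629/2*(-313) + (12 + 197²) = 196877/2 + (12 + 38809) = 196877/2 + 38821 = 274519/2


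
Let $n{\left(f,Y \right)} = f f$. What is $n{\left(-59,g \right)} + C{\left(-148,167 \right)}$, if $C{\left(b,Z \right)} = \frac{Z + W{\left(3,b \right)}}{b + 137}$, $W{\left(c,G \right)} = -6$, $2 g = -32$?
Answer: $\frac{38130}{11} \approx 3466.4$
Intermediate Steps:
$g = -16$ ($g = \frac{1}{2} \left(-32\right) = -16$)
$C{\left(b,Z \right)} = \frac{-6 + Z}{137 + b}$ ($C{\left(b,Z \right)} = \frac{Z - 6}{b + 137} = \frac{-6 + Z}{137 + b}$)
$n{\left(f,Y \right)} = f^{2}$
$n{\left(-59,g \right)} + C{\left(-148,167 \right)} = \left(-59\right)^{2} + \frac{-6 + 167}{137 - 148} = 3481 + \frac{1}{-11} \cdot 161 = 3481 - \frac{161}{11} = \frac{38130}{11}$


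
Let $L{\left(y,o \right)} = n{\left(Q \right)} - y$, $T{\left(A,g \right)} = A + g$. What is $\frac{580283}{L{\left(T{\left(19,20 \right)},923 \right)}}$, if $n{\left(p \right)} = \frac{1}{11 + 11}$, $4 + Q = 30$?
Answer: $- \frac{12766226}{857} \approx -14896.0$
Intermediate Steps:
$Q = 26$ ($Q = -4 + 30 = 26$)
$n{\left(p \right)} = \frac{1}{22}$
$L{\left(y,o \right)} = \frac{1}{22} - y$
$\frac{580283}{L{\left(T{\left(19,20 \right)},923 \right)}} = \frac{580283}{\frac{1}{22} - \left(19 + 20\right)} = \frac{580283}{\frac{1}{22} - 39} = \frac{580283}{- \frac{857}{22}} = 580283 \left(- \frac{22}{857}\right) = - \frac{12766226}{857}$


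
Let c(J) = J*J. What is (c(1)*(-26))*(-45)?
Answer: 1170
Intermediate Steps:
c(J) = J²
(c(1)*(-26))*(-45) = (1²*(-26))*(-45) = (1*(-26))*(-45) = -26*(-45) = 1170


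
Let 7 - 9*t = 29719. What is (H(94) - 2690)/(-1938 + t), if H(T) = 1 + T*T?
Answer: -18441/15718 ≈ -1.1732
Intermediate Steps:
H(T) = 1 + T**2
t = -9904/3 (t = 7/9 - 1/9*29719 = 7/9 - 29719/9 = -9904/3 ≈ -3301.3)
(H(94) - 2690)/(-1938 + t) = ((1 + 94**2) - 2690)/(-1938 - 9904/3) = ((1 + 8836) - 2690)/(-15718/3) = (8837 - 2690)*(-3/15718) = 6147*(-3/15718) = -18441/15718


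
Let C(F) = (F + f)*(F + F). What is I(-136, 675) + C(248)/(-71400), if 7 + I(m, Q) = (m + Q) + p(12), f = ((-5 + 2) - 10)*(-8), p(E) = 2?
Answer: 4744126/8925 ≈ 531.55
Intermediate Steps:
f = 104 (f = (-3 - 10)*(-8) = -13*(-8) = 104)
C(F) = 2*F*(104 + F) (C(F) = (F + 104)*(F + F) = (104 + F)*(2*F) = 2*F*(104 + F))
I(m, Q) = -5 + Q + m (I(m, Q) = -7 + ((m + Q) + 2) = -7 + ((Q + m) + 2) = -7 + (2 + Q + m) = -5 + Q + m)
I(-136, 675) + C(248)/(-71400) = (-5 + 675 - 136) + (2*248*(104 + 248))/(-71400) = 534 + (2*248*352)*(-1/71400) = 534 + 174592*(-1/71400) = 534 - 21824/8925 = 4744126/8925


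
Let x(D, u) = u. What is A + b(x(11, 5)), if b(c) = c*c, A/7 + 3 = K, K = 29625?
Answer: 207379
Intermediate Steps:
A = 207354 (A = -21 + 7*29625 = -21 + 207375 = 207354)
b(c) = c²
A + b(x(11, 5)) = 207354 + 5² = 207354 + 25 = 207379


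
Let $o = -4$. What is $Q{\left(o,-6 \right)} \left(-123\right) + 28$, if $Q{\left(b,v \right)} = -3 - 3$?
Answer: $766$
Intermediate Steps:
$Q{\left(b,v \right)} = -6$
$Q{\left(o,-6 \right)} \left(-123\right) + 28 = \left(-6\right) \left(-123\right) + 28 = 738 + 28 = 766$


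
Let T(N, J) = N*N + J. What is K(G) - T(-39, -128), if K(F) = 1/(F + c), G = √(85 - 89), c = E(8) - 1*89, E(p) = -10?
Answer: -13658464/9805 - 2*I/9805 ≈ -1393.0 - 0.00020398*I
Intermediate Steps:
T(N, J) = J + N² (T(N, J) = N² + J = J + N²)
c = -99 (c = -10 - 1*89 = -10 - 89 = -99)
G = 2*I (G = √(-4) = 2*I ≈ 2.0*I)
K(F) = 1/(-99 + F) (K(F) = 1/(F - 99) = 1/(-99 + F))
K(G) - T(-39, -128) = 1/(-99 + 2*I) - (-128 + (-39)²) = (-99 - 2*I)/9805 - (-128 + 1521) = (-99 - 2*I)/9805 - 1*1393 = (-99 - 2*I)/9805 - 1393 = -1393 + (-99 - 2*I)/9805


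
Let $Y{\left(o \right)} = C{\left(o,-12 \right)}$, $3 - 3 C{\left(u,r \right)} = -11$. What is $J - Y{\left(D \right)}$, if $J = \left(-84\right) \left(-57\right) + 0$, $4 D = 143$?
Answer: $\frac{14350}{3} \approx 4783.3$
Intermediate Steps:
$D = \frac{143}{4}$ ($D = \frac{1}{4} \cdot 143 = \frac{143}{4} \approx 35.75$)
$C{\left(u,r \right)} = \frac{14}{3}$ ($C{\left(u,r \right)} = 1 - - \frac{11}{3} = 1 + \frac{11}{3} = \frac{14}{3}$)
$J = 4788$ ($J = 4788 + 0 = 4788$)
$Y{\left(o \right)} = \frac{14}{3}$
$J - Y{\left(D \right)} = 4788 - \frac{14}{3} = \frac{14350}{3}$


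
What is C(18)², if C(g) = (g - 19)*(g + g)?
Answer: 1296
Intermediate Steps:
C(g) = 2*g*(-19 + g) (C(g) = (-19 + g)*(2*g) = 2*g*(-19 + g))
C(18)² = (2*18*(-19 + 18))² = (2*18*(-1))² = (-36)² = 1296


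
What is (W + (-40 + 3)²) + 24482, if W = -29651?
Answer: -3800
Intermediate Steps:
(W + (-40 + 3)²) + 24482 = (-29651 + (-40 + 3)²) + 24482 = (-29651 + (-37)²) + 24482 = (-29651 + 1369) + 24482 = -28282 + 24482 = -3800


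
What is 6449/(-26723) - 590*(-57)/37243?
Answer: 658514383/995244689 ≈ 0.66166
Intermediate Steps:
6449/(-26723) - 590*(-57)/37243 = 6449*(-1/26723) + 33630*(1/37243) = -6449/26723 + 33630/37243 = 658514383/995244689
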